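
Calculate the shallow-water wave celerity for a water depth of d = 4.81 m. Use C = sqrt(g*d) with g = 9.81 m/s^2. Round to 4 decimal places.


Using the shallow-water approximation:
C = sqrt(g * d) = sqrt(9.81 * 4.81)
C = sqrt(47.1861)
C = 6.8692 m/s

6.8692


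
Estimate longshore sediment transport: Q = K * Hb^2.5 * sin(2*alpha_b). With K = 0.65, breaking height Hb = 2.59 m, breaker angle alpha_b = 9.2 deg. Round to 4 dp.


Q = K * Hb^2.5 * sin(2 * alpha_b)
Hb^2.5 = 2.59^2.5 = 10.795665
sin(2 * 9.2) = sin(18.4) = 0.315649
Q = 0.65 * 10.795665 * 0.315649
Q = 2.2150 m^3/s

2.2150


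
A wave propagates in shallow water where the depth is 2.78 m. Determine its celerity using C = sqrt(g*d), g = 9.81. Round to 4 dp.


Using the shallow-water approximation:
C = sqrt(g * d) = sqrt(9.81 * 2.78)
C = sqrt(27.2718)
C = 5.2222 m/s

5.2222


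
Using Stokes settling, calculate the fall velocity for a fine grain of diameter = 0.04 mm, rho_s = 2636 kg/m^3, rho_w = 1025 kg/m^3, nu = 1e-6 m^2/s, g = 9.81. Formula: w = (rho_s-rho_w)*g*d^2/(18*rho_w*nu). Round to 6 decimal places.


w = (rho_s - rho_w) * g * d^2 / (18 * rho_w * nu)
d = 0.04 mm = 0.000040 m
rho_s - rho_w = 2636 - 1025 = 1611
Numerator = 1611 * 9.81 * (0.000040)^2 = 0.000025286256
Denominator = 18 * 1025 * 1e-6 = 0.018450
w = 0.001371 m/s

0.001371


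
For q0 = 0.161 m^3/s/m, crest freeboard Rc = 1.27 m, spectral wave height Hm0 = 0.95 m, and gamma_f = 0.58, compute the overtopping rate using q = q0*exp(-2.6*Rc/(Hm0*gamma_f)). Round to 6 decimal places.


q = q0 * exp(-2.6 * Rc / (Hm0 * gamma_f))
Exponent = -2.6 * 1.27 / (0.95 * 0.58)
= -2.6 * 1.27 / 0.5510
= -5.992740
exp(-5.992740) = 0.002497
q = 0.161 * 0.002497
q = 0.000402 m^3/s/m

0.000402


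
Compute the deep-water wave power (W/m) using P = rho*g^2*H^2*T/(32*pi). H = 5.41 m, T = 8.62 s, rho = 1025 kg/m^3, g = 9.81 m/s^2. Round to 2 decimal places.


P = rho * g^2 * H^2 * T / (32 * pi)
P = 1025 * 9.81^2 * 5.41^2 * 8.62 / (32 * pi)
P = 1025 * 96.2361 * 29.2681 * 8.62 / 100.53096
P = 247550.51 W/m

247550.51


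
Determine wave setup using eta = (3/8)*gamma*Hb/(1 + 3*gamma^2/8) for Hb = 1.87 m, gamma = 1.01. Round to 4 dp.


eta = (3/8) * gamma * Hb / (1 + 3*gamma^2/8)
Numerator = (3/8) * 1.01 * 1.87 = 0.708263
Denominator = 1 + 3*1.01^2/8 = 1 + 0.382538 = 1.382538
eta = 0.708263 / 1.382538
eta = 0.5123 m

0.5123


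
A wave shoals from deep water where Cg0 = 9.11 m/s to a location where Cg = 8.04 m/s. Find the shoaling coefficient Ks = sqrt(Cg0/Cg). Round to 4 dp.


Ks = sqrt(Cg0 / Cg)
Ks = sqrt(9.11 / 8.04)
Ks = sqrt(1.1331)
Ks = 1.0645

1.0645


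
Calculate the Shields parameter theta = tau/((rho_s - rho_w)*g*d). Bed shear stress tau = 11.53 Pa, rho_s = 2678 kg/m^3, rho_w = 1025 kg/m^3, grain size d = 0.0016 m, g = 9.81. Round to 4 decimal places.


theta = tau / ((rho_s - rho_w) * g * d)
rho_s - rho_w = 2678 - 1025 = 1653
Denominator = 1653 * 9.81 * 0.0016 = 25.945488
theta = 11.53 / 25.945488
theta = 0.4444

0.4444


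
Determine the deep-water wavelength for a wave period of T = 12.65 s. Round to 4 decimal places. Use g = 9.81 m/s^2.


L0 = g * T^2 / (2 * pi)
L0 = 9.81 * 12.65^2 / (2 * pi)
L0 = 9.81 * 160.0225 / 6.28319
L0 = 1569.8207 / 6.28319
L0 = 249.8447 m

249.8447


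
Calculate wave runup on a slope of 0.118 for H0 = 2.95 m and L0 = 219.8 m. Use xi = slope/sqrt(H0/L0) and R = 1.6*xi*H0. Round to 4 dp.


xi = slope / sqrt(H0/L0)
H0/L0 = 2.95/219.8 = 0.013421
sqrt(0.013421) = 0.115850
xi = 0.118 / 0.115850 = 1.018556
R = 1.6 * xi * H0 = 1.6 * 1.018556 * 2.95
R = 4.8076 m

4.8076


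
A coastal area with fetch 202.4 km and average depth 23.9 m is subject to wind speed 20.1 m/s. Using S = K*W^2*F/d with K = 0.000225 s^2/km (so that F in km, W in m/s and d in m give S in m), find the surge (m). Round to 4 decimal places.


S = K * W^2 * F / d
W^2 = 20.1^2 = 404.01
S = 0.000225 * 404.01 * 202.4 / 23.9
Numerator = 0.000225 * 404.01 * 202.4 = 18.398615
S = 18.398615 / 23.9 = 0.7698 m

0.7698


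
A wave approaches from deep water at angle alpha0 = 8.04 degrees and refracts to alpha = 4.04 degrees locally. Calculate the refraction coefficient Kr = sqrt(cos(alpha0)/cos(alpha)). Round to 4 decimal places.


Kr = sqrt(cos(alpha0) / cos(alpha))
cos(8.04) = 0.990171
cos(4.04) = 0.997515
Kr = sqrt(0.990171 / 0.997515)
Kr = sqrt(0.992637)
Kr = 0.9963

0.9963


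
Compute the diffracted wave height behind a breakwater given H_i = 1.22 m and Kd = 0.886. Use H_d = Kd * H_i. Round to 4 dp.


H_d = Kd * H_i
H_d = 0.886 * 1.22
H_d = 1.0809 m

1.0809


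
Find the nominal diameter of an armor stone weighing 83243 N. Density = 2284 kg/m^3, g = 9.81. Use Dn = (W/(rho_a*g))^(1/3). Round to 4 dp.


V = W / (rho_a * g)
V = 83243 / (2284 * 9.81)
V = 83243 / 22406.04
V = 3.715204 m^3
Dn = V^(1/3) = 3.715204^(1/3)
Dn = 1.5488 m

1.5488


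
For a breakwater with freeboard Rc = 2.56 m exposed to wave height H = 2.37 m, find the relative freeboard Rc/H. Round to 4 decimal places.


Relative freeboard = Rc / H
= 2.56 / 2.37
= 1.0802

1.0802


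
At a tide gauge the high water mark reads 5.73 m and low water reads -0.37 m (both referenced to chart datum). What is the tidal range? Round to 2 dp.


Tidal range = High water - Low water
Tidal range = 5.73 - (-0.37)
Tidal range = 6.10 m

6.10


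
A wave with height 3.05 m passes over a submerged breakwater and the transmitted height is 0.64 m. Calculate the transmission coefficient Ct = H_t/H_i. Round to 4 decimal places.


Ct = H_t / H_i
Ct = 0.64 / 3.05
Ct = 0.2098

0.2098


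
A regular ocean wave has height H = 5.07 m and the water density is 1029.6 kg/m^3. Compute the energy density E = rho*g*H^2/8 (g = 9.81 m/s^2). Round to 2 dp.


E = (1/8) * rho * g * H^2
E = (1/8) * 1029.6 * 9.81 * 5.07^2
E = 0.125 * 1029.6 * 9.81 * 25.7049
E = 32453.64 J/m^2

32453.64


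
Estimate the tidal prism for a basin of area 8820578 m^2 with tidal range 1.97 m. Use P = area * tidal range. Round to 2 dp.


Tidal prism = Area * Tidal range
P = 8820578 * 1.97
P = 17376538.66 m^3

17376538.66


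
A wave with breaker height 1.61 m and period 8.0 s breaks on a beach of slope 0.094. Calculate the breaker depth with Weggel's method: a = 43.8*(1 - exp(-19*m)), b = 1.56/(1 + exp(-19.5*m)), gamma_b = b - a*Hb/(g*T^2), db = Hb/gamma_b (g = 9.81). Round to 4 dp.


a = 43.8 * (1 - exp(-19 * m))
exp(-19 * 0.094) = exp(-1.7860) = 0.167629
a = 43.8 * (1 - 0.167629) = 36.457835
b = 1.56 / (1 + exp(-19.5 * m))
exp(-19.5 * 0.094) = exp(-1.8330) = 0.159933
b = 1.56 / (1 + 0.159933) = 1.344905
Hb / (g * T^2) = 1.61 / (9.81 * 8.0^2) = 1.61 / 627.8400 = 0.00256435
gamma_b = b - a * Hb/(g*T^2) = 1.344905 - 36.457835 * 0.00256435 = 1.251415
db = Hb / gamma_b = 1.61 / 1.251415
db = 1.2865 m

1.2865


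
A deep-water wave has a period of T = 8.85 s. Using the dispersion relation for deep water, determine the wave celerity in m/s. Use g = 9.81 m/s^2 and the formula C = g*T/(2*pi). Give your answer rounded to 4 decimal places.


We use the deep-water celerity formula:
C = g * T / (2 * pi)
C = 9.81 * 8.85 / (2 * 3.14159...)
C = 86.818500 / 6.283185
C = 13.8176 m/s

13.8176


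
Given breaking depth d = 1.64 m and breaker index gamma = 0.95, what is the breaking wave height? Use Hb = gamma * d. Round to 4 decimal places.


Hb = gamma * d
Hb = 0.95 * 1.64
Hb = 1.5580 m

1.5580


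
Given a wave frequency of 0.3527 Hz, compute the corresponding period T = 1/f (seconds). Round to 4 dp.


T = 1 / f
T = 1 / 0.3527
T = 2.8353 s

2.8353


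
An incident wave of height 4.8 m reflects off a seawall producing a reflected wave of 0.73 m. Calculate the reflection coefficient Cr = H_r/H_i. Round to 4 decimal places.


Cr = H_r / H_i
Cr = 0.73 / 4.8
Cr = 0.1521

0.1521


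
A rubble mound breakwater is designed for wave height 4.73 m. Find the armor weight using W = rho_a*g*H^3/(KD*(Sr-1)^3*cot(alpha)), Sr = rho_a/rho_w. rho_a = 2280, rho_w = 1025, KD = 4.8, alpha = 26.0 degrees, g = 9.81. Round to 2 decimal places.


Sr = rho_a / rho_w = 2280 / 1025 = 2.224390
(Sr - 1) = 1.224390
(Sr - 1)^3 = 1.835522
cot(26.0) = 1 / tan(26.0) = 1 / 0.487733 = 2.050304
Numerator = 2280 * 9.81 * 4.73^3 = 2366940.1501
Denominator = 4.8 * 1.835522 * 2.050304 = 18.064213
W = 2366940.1501 / 18.064213
W = 131029.24 N

131029.24


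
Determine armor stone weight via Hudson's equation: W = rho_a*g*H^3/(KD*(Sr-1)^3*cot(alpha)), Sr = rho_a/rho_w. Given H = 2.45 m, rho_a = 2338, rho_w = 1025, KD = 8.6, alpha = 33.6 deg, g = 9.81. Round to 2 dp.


Sr = rho_a / rho_w = 2338 / 1025 = 2.280976
(Sr - 1) = 1.280976
(Sr - 1)^3 = 2.101951
cot(33.6) = 1 / tan(33.6) = 1 / 0.664398 = 1.505121
Numerator = 2338 * 9.81 * 2.45^3 = 337296.4477
Denominator = 8.6 * 2.101951 * 1.505121 = 27.207739
W = 337296.4477 / 27.207739
W = 12397.08 N

12397.08


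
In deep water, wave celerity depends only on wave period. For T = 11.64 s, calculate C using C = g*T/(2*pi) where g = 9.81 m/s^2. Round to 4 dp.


We use the deep-water celerity formula:
C = g * T / (2 * pi)
C = 9.81 * 11.64 / (2 * 3.14159...)
C = 114.188400 / 6.283185
C = 18.1736 m/s

18.1736


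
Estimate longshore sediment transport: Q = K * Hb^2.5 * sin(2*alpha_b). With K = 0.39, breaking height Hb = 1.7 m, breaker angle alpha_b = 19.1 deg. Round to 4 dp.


Q = K * Hb^2.5 * sin(2 * alpha_b)
Hb^2.5 = 1.7^2.5 = 3.768099
sin(2 * 19.1) = sin(38.2) = 0.618408
Q = 0.39 * 3.768099 * 0.618408
Q = 0.9088 m^3/s

0.9088


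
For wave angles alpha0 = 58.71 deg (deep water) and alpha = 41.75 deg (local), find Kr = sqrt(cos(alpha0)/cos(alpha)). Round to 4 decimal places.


Kr = sqrt(cos(alpha0) / cos(alpha))
cos(58.71) = 0.519370
cos(41.75) = 0.746057
Kr = sqrt(0.519370 / 0.746057)
Kr = sqrt(0.696153)
Kr = 0.8344

0.8344


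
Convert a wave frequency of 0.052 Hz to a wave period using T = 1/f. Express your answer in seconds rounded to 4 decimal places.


T = 1 / f
T = 1 / 0.052
T = 19.2308 s

19.2308


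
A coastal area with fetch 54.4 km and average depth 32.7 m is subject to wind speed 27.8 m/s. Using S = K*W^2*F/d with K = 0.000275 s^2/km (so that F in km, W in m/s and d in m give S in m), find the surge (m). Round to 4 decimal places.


S = K * W^2 * F / d
W^2 = 27.8^2 = 772.84
S = 0.000275 * 772.84 * 54.4 / 32.7
Numerator = 0.000275 * 772.84 * 54.4 = 11.561686
S = 11.561686 / 32.7 = 0.3536 m

0.3536


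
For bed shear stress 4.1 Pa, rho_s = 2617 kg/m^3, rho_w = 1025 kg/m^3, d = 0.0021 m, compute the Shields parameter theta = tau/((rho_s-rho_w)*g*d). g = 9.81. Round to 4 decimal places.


theta = tau / ((rho_s - rho_w) * g * d)
rho_s - rho_w = 2617 - 1025 = 1592
Denominator = 1592 * 9.81 * 0.0021 = 32.796792
theta = 4.1 / 32.796792
theta = 0.1250

0.1250


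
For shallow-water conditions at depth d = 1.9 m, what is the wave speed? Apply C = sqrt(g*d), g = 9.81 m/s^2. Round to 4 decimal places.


Using the shallow-water approximation:
C = sqrt(g * d) = sqrt(9.81 * 1.9)
C = sqrt(18.6390)
C = 4.3173 m/s

4.3173


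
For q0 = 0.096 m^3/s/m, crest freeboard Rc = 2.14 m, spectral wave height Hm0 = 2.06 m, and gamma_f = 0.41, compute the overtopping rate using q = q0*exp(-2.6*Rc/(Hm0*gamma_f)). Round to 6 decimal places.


q = q0 * exp(-2.6 * Rc / (Hm0 * gamma_f))
Exponent = -2.6 * 2.14 / (2.06 * 0.41)
= -2.6 * 2.14 / 0.8446
= -6.587734
exp(-6.587734) = 0.001377
q = 0.096 * 0.001377
q = 0.000132 m^3/s/m

0.000132


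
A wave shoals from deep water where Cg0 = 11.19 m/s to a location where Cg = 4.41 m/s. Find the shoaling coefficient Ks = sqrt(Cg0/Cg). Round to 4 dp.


Ks = sqrt(Cg0 / Cg)
Ks = sqrt(11.19 / 4.41)
Ks = sqrt(2.5374)
Ks = 1.5929

1.5929


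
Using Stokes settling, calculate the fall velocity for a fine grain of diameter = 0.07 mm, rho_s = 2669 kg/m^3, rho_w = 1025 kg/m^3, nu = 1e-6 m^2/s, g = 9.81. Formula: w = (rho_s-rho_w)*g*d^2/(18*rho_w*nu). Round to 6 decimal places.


w = (rho_s - rho_w) * g * d^2 / (18 * rho_w * nu)
d = 0.07 mm = 0.000070 m
rho_s - rho_w = 2669 - 1025 = 1644
Numerator = 1644 * 9.81 * (0.000070)^2 = 0.000079025436
Denominator = 18 * 1025 * 1e-6 = 0.018450
w = 0.004283 m/s

0.004283


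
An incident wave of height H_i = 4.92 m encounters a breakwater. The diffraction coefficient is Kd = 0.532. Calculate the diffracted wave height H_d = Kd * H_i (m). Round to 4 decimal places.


H_d = Kd * H_i
H_d = 0.532 * 4.92
H_d = 2.6174 m

2.6174


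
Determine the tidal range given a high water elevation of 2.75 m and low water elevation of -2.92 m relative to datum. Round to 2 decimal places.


Tidal range = High water - Low water
Tidal range = 2.75 - (-2.92)
Tidal range = 5.67 m

5.67


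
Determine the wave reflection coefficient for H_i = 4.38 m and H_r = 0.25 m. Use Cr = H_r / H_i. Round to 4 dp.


Cr = H_r / H_i
Cr = 0.25 / 4.38
Cr = 0.0571

0.0571


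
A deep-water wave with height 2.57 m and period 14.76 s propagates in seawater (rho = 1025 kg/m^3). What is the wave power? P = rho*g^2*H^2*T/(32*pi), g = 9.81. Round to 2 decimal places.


P = rho * g^2 * H^2 * T / (32 * pi)
P = 1025 * 9.81^2 * 2.57^2 * 14.76 / (32 * pi)
P = 1025 * 96.2361 * 6.6049 * 14.76 / 100.53096
P = 95656.53 W/m

95656.53


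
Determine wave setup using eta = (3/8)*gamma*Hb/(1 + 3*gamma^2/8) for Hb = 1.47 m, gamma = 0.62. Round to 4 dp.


eta = (3/8) * gamma * Hb / (1 + 3*gamma^2/8)
Numerator = (3/8) * 0.62 * 1.47 = 0.341775
Denominator = 1 + 3*0.62^2/8 = 1 + 0.144150 = 1.144150
eta = 0.341775 / 1.144150
eta = 0.2987 m

0.2987


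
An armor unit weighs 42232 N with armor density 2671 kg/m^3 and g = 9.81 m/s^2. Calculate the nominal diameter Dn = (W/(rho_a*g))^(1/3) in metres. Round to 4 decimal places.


V = W / (rho_a * g)
V = 42232 / (2671 * 9.81)
V = 42232 / 26202.51
V = 1.611754 m^3
Dn = V^(1/3) = 1.611754^(1/3)
Dn = 1.1725 m

1.1725


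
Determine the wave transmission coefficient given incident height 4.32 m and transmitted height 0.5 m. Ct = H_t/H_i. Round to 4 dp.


Ct = H_t / H_i
Ct = 0.5 / 4.32
Ct = 0.1157

0.1157


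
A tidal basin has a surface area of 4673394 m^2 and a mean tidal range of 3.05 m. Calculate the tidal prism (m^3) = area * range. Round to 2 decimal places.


Tidal prism = Area * Tidal range
P = 4673394 * 3.05
P = 14253851.70 m^3

14253851.70


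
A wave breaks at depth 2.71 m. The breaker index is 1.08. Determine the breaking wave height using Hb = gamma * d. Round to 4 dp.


Hb = gamma * d
Hb = 1.08 * 2.71
Hb = 2.9268 m

2.9268


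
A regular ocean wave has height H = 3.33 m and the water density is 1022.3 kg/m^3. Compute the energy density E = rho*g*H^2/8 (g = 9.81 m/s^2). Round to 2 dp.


E = (1/8) * rho * g * H^2
E = (1/8) * 1022.3 * 9.81 * 3.33^2
E = 0.125 * 1022.3 * 9.81 * 11.0889
E = 13900.99 J/m^2

13900.99


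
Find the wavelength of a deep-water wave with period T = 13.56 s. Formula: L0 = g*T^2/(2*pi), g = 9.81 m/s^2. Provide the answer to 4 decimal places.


L0 = g * T^2 / (2 * pi)
L0 = 9.81 * 13.56^2 / (2 * pi)
L0 = 9.81 * 183.8736 / 6.28319
L0 = 1803.8000 / 6.28319
L0 = 287.0837 m

287.0837


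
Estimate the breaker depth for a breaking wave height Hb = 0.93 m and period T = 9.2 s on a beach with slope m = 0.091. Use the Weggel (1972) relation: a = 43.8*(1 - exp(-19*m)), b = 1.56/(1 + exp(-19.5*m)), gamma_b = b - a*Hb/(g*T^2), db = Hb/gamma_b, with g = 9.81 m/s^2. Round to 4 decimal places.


a = 43.8 * (1 - exp(-19 * m))
exp(-19 * 0.091) = exp(-1.7290) = 0.177462
a = 43.8 * (1 - 0.177462) = 36.027174
b = 1.56 / (1 + exp(-19.5 * m))
exp(-19.5 * 0.091) = exp(-1.7745) = 0.169568
b = 1.56 / (1 + 0.169568) = 1.333826
Hb / (g * T^2) = 0.93 / (9.81 * 9.2^2) = 0.93 / 830.3184 = 0.00112005
gamma_b = b - a * Hb/(g*T^2) = 1.333826 - 36.027174 * 0.00112005 = 1.293473
db = Hb / gamma_b = 0.93 / 1.293473
db = 0.7190 m

0.7190


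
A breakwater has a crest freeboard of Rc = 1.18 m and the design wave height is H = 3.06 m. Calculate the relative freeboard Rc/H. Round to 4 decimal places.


Relative freeboard = Rc / H
= 1.18 / 3.06
= 0.3856

0.3856


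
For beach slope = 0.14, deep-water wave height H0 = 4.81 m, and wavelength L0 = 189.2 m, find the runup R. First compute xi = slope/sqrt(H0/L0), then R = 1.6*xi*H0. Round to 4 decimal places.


xi = slope / sqrt(H0/L0)
H0/L0 = 4.81/189.2 = 0.025423
sqrt(0.025423) = 0.159445
xi = 0.14 / 0.159445 = 0.878044
R = 1.6 * xi * H0 = 1.6 * 0.878044 * 4.81
R = 6.7574 m

6.7574


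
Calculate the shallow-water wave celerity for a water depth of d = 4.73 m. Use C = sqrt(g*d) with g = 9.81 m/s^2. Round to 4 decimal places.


Using the shallow-water approximation:
C = sqrt(g * d) = sqrt(9.81 * 4.73)
C = sqrt(46.4013)
C = 6.8118 m/s

6.8118


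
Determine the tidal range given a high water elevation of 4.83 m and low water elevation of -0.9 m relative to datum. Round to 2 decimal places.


Tidal range = High water - Low water
Tidal range = 4.83 - (-0.9)
Tidal range = 5.73 m

5.73


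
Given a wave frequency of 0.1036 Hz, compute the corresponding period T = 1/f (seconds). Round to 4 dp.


T = 1 / f
T = 1 / 0.1036
T = 9.6525 s

9.6525


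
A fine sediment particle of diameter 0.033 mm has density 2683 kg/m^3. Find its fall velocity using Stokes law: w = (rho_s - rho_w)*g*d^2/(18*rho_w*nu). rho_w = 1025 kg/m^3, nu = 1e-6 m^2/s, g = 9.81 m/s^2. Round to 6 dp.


w = (rho_s - rho_w) * g * d^2 / (18 * rho_w * nu)
d = 0.033 mm = 0.000033 m
rho_s - rho_w = 2683 - 1025 = 1658
Numerator = 1658 * 9.81 * (0.000033)^2 = 0.000017712563
Denominator = 18 * 1025 * 1e-6 = 0.018450
w = 0.000960 m/s

0.000960


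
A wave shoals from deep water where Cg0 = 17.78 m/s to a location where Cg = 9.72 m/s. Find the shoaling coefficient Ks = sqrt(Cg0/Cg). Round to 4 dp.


Ks = sqrt(Cg0 / Cg)
Ks = sqrt(17.78 / 9.72)
Ks = sqrt(1.8292)
Ks = 1.3525

1.3525


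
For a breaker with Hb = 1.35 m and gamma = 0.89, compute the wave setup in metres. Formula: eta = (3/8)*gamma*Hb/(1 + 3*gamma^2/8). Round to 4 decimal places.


eta = (3/8) * gamma * Hb / (1 + 3*gamma^2/8)
Numerator = (3/8) * 0.89 * 1.35 = 0.450563
Denominator = 1 + 3*0.89^2/8 = 1 + 0.297038 = 1.297038
eta = 0.450563 / 1.297038
eta = 0.3474 m

0.3474


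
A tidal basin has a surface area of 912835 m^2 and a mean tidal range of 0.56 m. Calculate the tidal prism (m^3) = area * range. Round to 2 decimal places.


Tidal prism = Area * Tidal range
P = 912835 * 0.56
P = 511187.60 m^3

511187.60


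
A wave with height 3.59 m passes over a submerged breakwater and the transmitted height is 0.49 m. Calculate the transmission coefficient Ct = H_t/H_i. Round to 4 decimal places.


Ct = H_t / H_i
Ct = 0.49 / 3.59
Ct = 0.1365

0.1365


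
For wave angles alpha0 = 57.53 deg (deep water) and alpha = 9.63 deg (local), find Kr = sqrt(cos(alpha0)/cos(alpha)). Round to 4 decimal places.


Kr = sqrt(cos(alpha0) / cos(alpha))
cos(57.53) = 0.536858
cos(9.63) = 0.985909
Kr = sqrt(0.536858 / 0.985909)
Kr = sqrt(0.544531)
Kr = 0.7379

0.7379


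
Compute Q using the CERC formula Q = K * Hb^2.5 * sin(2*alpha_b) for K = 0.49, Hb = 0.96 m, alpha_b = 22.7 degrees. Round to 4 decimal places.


Q = K * Hb^2.5 * sin(2 * alpha_b)
Hb^2.5 = 0.96^2.5 = 0.902980
sin(2 * 22.7) = sin(45.4) = 0.712026
Q = 0.49 * 0.902980 * 0.712026
Q = 0.3150 m^3/s

0.3150


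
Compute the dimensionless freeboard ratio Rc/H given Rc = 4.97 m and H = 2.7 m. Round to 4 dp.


Relative freeboard = Rc / H
= 4.97 / 2.7
= 1.8407

1.8407


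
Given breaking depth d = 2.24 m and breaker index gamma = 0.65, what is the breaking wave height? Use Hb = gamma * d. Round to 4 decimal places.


Hb = gamma * d
Hb = 0.65 * 2.24
Hb = 1.4560 m

1.4560


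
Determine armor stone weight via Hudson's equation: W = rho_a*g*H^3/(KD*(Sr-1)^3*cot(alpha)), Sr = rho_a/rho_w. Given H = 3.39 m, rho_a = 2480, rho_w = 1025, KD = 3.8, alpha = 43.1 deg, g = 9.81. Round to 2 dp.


Sr = rho_a / rho_w = 2480 / 1025 = 2.419512
(Sr - 1) = 1.419512
(Sr - 1)^3 = 2.860338
cot(43.1) = 1 / tan(43.1) = 1 / 0.935783 = 1.068623
Numerator = 2480 * 9.81 * 3.39^3 = 947806.7184
Denominator = 3.8 * 2.860338 * 1.068623 = 11.615171
W = 947806.7184 / 11.615171
W = 81600.75 N

81600.75


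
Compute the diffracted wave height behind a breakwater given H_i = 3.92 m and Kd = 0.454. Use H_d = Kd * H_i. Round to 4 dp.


H_d = Kd * H_i
H_d = 0.454 * 3.92
H_d = 1.7797 m

1.7797


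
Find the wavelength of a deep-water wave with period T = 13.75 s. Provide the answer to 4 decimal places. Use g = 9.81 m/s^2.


L0 = g * T^2 / (2 * pi)
L0 = 9.81 * 13.75^2 / (2 * pi)
L0 = 9.81 * 189.0625 / 6.28319
L0 = 1854.7031 / 6.28319
L0 = 295.1852 m

295.1852


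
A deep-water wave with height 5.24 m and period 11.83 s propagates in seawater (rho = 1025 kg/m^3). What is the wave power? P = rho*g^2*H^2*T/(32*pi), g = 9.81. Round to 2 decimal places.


P = rho * g^2 * H^2 * T / (32 * pi)
P = 1025 * 9.81^2 * 5.24^2 * 11.83 / (32 * pi)
P = 1025 * 96.2361 * 27.4576 * 11.83 / 100.53096
P = 318720.02 W/m

318720.02


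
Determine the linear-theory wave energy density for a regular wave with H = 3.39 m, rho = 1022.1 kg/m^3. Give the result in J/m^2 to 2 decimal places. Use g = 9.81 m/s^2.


E = (1/8) * rho * g * H^2
E = (1/8) * 1022.1 * 9.81 * 3.39^2
E = 0.125 * 1022.1 * 9.81 * 11.4921
E = 14403.62 J/m^2

14403.62


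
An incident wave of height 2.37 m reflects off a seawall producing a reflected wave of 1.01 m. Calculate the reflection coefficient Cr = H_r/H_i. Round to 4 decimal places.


Cr = H_r / H_i
Cr = 1.01 / 2.37
Cr = 0.4262

0.4262


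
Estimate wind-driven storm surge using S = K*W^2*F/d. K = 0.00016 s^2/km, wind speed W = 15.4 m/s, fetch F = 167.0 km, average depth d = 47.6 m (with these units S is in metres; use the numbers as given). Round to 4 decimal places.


S = K * W^2 * F / d
W^2 = 15.4^2 = 237.16
S = 0.00016 * 237.16 * 167.0 / 47.6
Numerator = 0.00016 * 237.16 * 167.0 = 6.336915
S = 6.336915 / 47.6 = 0.1331 m

0.1331


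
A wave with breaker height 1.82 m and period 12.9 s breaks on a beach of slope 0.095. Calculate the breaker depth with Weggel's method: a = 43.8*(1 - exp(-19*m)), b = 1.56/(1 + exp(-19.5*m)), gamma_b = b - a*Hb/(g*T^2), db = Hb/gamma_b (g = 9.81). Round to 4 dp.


a = 43.8 * (1 - exp(-19 * m))
exp(-19 * 0.095) = exp(-1.8050) = 0.164474
a = 43.8 * (1 - 0.164474) = 36.596019
b = 1.56 / (1 + exp(-19.5 * m))
exp(-19.5 * 0.095) = exp(-1.8525) = 0.156845
b = 1.56 / (1 + 0.156845) = 1.348496
Hb / (g * T^2) = 1.82 / (9.81 * 12.9^2) = 1.82 / 1632.4821 = 0.00111487
gamma_b = b - a * Hb/(g*T^2) = 1.348496 - 36.596019 * 0.00111487 = 1.307696
db = Hb / gamma_b = 1.82 / 1.307696
db = 1.3918 m

1.3918


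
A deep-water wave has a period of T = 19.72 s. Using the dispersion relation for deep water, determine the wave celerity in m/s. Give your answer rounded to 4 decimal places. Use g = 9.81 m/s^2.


We use the deep-water celerity formula:
C = g * T / (2 * pi)
C = 9.81 * 19.72 / (2 * 3.14159...)
C = 193.453200 / 6.283185
C = 30.7890 m/s

30.7890


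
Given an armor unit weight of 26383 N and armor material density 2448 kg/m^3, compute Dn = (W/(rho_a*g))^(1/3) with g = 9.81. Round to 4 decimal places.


V = W / (rho_a * g)
V = 26383 / (2448 * 9.81)
V = 26383 / 24014.88
V = 1.098611 m^3
Dn = V^(1/3) = 1.098611^(1/3)
Dn = 1.0318 m

1.0318


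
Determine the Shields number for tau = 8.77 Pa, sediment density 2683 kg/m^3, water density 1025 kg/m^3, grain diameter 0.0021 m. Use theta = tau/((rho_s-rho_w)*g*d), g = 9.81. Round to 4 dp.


theta = tau / ((rho_s - rho_w) * g * d)
rho_s - rho_w = 2683 - 1025 = 1658
Denominator = 1658 * 9.81 * 0.0021 = 34.156458
theta = 8.77 / 34.156458
theta = 0.2568

0.2568


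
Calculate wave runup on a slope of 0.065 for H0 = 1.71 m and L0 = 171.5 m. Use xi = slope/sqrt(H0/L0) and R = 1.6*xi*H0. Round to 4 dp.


xi = slope / sqrt(H0/L0)
H0/L0 = 1.71/171.5 = 0.009971
sqrt(0.009971) = 0.099854
xi = 0.065 / 0.099854 = 0.650950
R = 1.6 * xi * H0 = 1.6 * 0.650950 * 1.71
R = 1.7810 m

1.7810


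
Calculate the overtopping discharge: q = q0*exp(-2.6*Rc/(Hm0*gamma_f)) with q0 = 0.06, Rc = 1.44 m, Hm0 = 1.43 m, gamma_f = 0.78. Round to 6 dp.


q = q0 * exp(-2.6 * Rc / (Hm0 * gamma_f))
Exponent = -2.6 * 1.44 / (1.43 * 0.78)
= -2.6 * 1.44 / 1.1154
= -3.356643
exp(-3.356643) = 0.034852
q = 0.06 * 0.034852
q = 0.002091 m^3/s/m

0.002091


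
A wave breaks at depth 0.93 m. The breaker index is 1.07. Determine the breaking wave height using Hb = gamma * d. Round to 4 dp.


Hb = gamma * d
Hb = 1.07 * 0.93
Hb = 0.9951 m

0.9951


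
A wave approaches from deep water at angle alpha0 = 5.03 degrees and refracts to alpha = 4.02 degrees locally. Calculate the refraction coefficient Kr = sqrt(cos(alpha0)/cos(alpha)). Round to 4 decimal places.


Kr = sqrt(cos(alpha0) / cos(alpha))
cos(5.03) = 0.996149
cos(4.02) = 0.997540
Kr = sqrt(0.996149 / 0.997540)
Kr = sqrt(0.998606)
Kr = 0.9993

0.9993


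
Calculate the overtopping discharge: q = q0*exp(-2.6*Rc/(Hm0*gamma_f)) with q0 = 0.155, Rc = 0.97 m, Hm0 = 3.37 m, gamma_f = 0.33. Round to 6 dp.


q = q0 * exp(-2.6 * Rc / (Hm0 * gamma_f))
Exponent = -2.6 * 0.97 / (3.37 * 0.33)
= -2.6 * 0.97 / 1.1121
= -2.267782
exp(-2.267782) = 0.103542
q = 0.155 * 0.103542
q = 0.016049 m^3/s/m

0.016049


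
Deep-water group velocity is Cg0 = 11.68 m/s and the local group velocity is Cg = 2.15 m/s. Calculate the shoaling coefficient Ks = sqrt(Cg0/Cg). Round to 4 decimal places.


Ks = sqrt(Cg0 / Cg)
Ks = sqrt(11.68 / 2.15)
Ks = sqrt(5.4326)
Ks = 2.3308

2.3308


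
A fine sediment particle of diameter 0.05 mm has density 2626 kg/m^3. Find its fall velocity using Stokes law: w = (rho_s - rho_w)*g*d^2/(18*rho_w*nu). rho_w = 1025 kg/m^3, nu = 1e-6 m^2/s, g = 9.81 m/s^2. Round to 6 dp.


w = (rho_s - rho_w) * g * d^2 / (18 * rho_w * nu)
d = 0.05 mm = 0.000050 m
rho_s - rho_w = 2626 - 1025 = 1601
Numerator = 1601 * 9.81 * (0.000050)^2 = 0.000039264525
Denominator = 18 * 1025 * 1e-6 = 0.018450
w = 0.002128 m/s

0.002128


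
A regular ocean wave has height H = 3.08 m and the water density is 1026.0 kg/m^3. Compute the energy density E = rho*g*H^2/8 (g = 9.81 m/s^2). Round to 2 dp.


E = (1/8) * rho * g * H^2
E = (1/8) * 1026.0 * 9.81 * 3.08^2
E = 0.125 * 1026.0 * 9.81 * 9.4864
E = 11935.15 J/m^2

11935.15


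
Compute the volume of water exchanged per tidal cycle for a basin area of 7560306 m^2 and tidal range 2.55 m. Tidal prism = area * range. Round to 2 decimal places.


Tidal prism = Area * Tidal range
P = 7560306 * 2.55
P = 19278780.30 m^3

19278780.30


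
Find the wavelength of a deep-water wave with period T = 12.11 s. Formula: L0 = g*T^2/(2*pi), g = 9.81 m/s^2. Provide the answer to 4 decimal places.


L0 = g * T^2 / (2 * pi)
L0 = 9.81 * 12.11^2 / (2 * pi)
L0 = 9.81 * 146.6521 / 6.28319
L0 = 1438.6571 / 6.28319
L0 = 228.9694 m

228.9694


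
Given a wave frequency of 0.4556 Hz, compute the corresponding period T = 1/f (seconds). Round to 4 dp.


T = 1 / f
T = 1 / 0.4556
T = 2.1949 s

2.1949


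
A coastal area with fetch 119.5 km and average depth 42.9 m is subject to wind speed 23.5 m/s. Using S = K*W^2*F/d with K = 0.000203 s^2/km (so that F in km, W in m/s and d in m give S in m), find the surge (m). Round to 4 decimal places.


S = K * W^2 * F / d
W^2 = 23.5^2 = 552.25
S = 0.000203 * 552.25 * 119.5 / 42.9
Numerator = 0.000203 * 552.25 * 119.5 = 13.396757
S = 13.396757 / 42.9 = 0.3123 m

0.3123


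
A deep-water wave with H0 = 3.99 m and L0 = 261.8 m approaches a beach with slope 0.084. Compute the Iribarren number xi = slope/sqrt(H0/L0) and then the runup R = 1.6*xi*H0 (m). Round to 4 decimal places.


xi = slope / sqrt(H0/L0)
H0/L0 = 3.99/261.8 = 0.015241
sqrt(0.015241) = 0.123453
xi = 0.084 / 0.123453 = 0.680421
R = 1.6 * xi * H0 = 1.6 * 0.680421 * 3.99
R = 4.3438 m

4.3438


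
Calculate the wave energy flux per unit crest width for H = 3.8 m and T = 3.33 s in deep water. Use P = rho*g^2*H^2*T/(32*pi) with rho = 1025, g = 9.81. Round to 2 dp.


P = rho * g^2 * H^2 * T / (32 * pi)
P = 1025 * 9.81^2 * 3.8^2 * 3.33 / (32 * pi)
P = 1025 * 96.2361 * 14.4400 * 3.33 / 100.53096
P = 47181.69 W/m

47181.69


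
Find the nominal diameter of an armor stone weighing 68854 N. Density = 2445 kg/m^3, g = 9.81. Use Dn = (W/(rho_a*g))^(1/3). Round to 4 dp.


V = W / (rho_a * g)
V = 68854 / (2445 * 9.81)
V = 68854 / 23985.45
V = 2.870657 m^3
Dn = V^(1/3) = 2.870657^(1/3)
Dn = 1.4212 m

1.4212


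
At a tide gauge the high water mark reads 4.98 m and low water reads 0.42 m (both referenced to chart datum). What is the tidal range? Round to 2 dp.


Tidal range = High water - Low water
Tidal range = 4.98 - (0.42)
Tidal range = 4.56 m

4.56


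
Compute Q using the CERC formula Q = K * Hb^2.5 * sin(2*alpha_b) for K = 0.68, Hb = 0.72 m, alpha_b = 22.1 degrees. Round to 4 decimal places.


Q = K * Hb^2.5 * sin(2 * alpha_b)
Hb^2.5 = 0.72^2.5 = 0.439877
sin(2 * 22.1) = sin(44.2) = 0.697165
Q = 0.68 * 0.439877 * 0.697165
Q = 0.2085 m^3/s

0.2085


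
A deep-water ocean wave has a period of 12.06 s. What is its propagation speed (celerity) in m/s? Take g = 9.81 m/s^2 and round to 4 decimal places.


We use the deep-water celerity formula:
C = g * T / (2 * pi)
C = 9.81 * 12.06 / (2 * 3.14159...)
C = 118.308600 / 6.283185
C = 18.8294 m/s

18.8294


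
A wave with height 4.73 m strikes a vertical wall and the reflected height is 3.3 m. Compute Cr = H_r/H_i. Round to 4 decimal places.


Cr = H_r / H_i
Cr = 3.3 / 4.73
Cr = 0.6977

0.6977


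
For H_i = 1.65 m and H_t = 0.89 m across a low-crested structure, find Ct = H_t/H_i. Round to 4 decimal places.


Ct = H_t / H_i
Ct = 0.89 / 1.65
Ct = 0.5394

0.5394


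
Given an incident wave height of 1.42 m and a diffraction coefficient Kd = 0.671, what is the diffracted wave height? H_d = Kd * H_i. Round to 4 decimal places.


H_d = Kd * H_i
H_d = 0.671 * 1.42
H_d = 0.9528 m

0.9528


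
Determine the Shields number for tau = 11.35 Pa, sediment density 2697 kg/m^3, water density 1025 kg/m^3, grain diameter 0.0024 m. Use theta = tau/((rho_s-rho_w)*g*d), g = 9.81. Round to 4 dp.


theta = tau / ((rho_s - rho_w) * g * d)
rho_s - rho_w = 2697 - 1025 = 1672
Denominator = 1672 * 9.81 * 0.0024 = 39.365568
theta = 11.35 / 39.365568
theta = 0.2883

0.2883


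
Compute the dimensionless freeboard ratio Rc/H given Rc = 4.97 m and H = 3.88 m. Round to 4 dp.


Relative freeboard = Rc / H
= 4.97 / 3.88
= 1.2809

1.2809


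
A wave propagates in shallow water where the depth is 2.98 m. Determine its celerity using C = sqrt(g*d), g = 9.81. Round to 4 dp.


Using the shallow-water approximation:
C = sqrt(g * d) = sqrt(9.81 * 2.98)
C = sqrt(29.2338)
C = 5.4068 m/s

5.4068


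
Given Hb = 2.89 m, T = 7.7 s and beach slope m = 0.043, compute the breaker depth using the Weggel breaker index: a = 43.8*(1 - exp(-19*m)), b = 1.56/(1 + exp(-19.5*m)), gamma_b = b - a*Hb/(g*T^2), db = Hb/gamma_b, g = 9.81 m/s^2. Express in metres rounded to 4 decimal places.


a = 43.8 * (1 - exp(-19 * m))
exp(-19 * 0.043) = exp(-0.8170) = 0.441755
a = 43.8 * (1 - 0.441755) = 24.451134
b = 1.56 / (1 + exp(-19.5 * m))
exp(-19.5 * 0.043) = exp(-0.8385) = 0.432359
b = 1.56 / (1 + 0.432359) = 1.089113
Hb / (g * T^2) = 2.89 / (9.81 * 7.7^2) = 2.89 / 581.6349 = 0.00496875
gamma_b = b - a * Hb/(g*T^2) = 1.089113 - 24.451134 * 0.00496875 = 0.967621
db = Hb / gamma_b = 2.89 / 0.967621
db = 2.9867 m

2.9867


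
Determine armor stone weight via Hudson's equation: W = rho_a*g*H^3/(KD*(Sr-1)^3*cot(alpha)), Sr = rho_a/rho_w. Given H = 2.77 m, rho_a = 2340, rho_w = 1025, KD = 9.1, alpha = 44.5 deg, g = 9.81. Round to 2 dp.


Sr = rho_a / rho_w = 2340 / 1025 = 2.282927
(Sr - 1) = 1.282927
(Sr - 1)^3 = 2.111571
cot(44.5) = 1 / tan(44.5) = 1 / 0.982697 = 1.017607
Numerator = 2340 * 9.81 * 2.77^3 = 487892.5336
Denominator = 9.1 * 2.111571 * 1.017607 = 19.553626
W = 487892.5336 / 19.553626
W = 24951.51 N

24951.51


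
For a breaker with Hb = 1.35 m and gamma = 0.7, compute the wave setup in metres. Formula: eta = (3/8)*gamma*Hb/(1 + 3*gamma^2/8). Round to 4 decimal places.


eta = (3/8) * gamma * Hb / (1 + 3*gamma^2/8)
Numerator = (3/8) * 0.7 * 1.35 = 0.354375
Denominator = 1 + 3*0.7^2/8 = 1 + 0.183750 = 1.183750
eta = 0.354375 / 1.183750
eta = 0.2994 m

0.2994


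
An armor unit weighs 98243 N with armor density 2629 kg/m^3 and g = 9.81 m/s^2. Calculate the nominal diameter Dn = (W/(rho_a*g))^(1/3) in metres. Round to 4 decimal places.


V = W / (rho_a * g)
V = 98243 / (2629 * 9.81)
V = 98243 / 25790.49
V = 3.809272 m^3
Dn = V^(1/3) = 3.809272^(1/3)
Dn = 1.5618 m

1.5618


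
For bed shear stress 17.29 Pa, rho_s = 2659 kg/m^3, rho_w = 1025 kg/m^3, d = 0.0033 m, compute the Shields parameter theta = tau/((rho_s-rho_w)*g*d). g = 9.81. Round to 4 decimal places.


theta = tau / ((rho_s - rho_w) * g * d)
rho_s - rho_w = 2659 - 1025 = 1634
Denominator = 1634 * 9.81 * 0.0033 = 52.897482
theta = 17.29 / 52.897482
theta = 0.3269

0.3269


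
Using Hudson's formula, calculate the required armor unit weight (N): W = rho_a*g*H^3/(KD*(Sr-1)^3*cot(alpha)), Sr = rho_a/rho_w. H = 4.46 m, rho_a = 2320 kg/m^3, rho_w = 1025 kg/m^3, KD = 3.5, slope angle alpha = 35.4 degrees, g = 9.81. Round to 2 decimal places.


Sr = rho_a / rho_w = 2320 / 1025 = 2.263415
(Sr - 1) = 1.263415
(Sr - 1)^3 = 2.016683
cot(35.4) = 1 / tan(35.4) = 1 / 0.710663 = 1.407137
Numerator = 2320 * 9.81 * 4.46^3 = 2019117.3861
Denominator = 3.5 * 2.016683 * 1.407137 = 9.932122
W = 2019117.3861 / 9.932122
W = 203291.64 N

203291.64


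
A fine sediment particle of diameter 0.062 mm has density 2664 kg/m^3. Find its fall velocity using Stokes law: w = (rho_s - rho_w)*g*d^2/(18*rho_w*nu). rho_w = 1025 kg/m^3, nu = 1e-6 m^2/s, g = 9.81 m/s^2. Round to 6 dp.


w = (rho_s - rho_w) * g * d^2 / (18 * rho_w * nu)
d = 0.062 mm = 0.000062 m
rho_s - rho_w = 2664 - 1025 = 1639
Numerator = 1639 * 9.81 * (0.000062)^2 = 0.000061806100
Denominator = 18 * 1025 * 1e-6 = 0.018450
w = 0.003350 m/s

0.003350


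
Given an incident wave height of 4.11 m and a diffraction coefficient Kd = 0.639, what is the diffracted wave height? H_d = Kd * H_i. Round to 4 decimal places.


H_d = Kd * H_i
H_d = 0.639 * 4.11
H_d = 2.6263 m

2.6263


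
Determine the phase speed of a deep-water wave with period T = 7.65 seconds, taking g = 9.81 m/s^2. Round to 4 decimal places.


We use the deep-water celerity formula:
C = g * T / (2 * pi)
C = 9.81 * 7.65 / (2 * 3.14159...)
C = 75.046500 / 6.283185
C = 11.9440 m/s

11.9440


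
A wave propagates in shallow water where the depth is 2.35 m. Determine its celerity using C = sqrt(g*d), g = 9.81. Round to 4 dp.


Using the shallow-water approximation:
C = sqrt(g * d) = sqrt(9.81 * 2.35)
C = sqrt(23.0535)
C = 4.8014 m/s

4.8014


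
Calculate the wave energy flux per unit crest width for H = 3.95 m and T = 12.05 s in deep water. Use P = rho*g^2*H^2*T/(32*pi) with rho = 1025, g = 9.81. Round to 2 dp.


P = rho * g^2 * H^2 * T / (32 * pi)
P = 1025 * 9.81^2 * 3.95^2 * 12.05 / (32 * pi)
P = 1025 * 96.2361 * 15.6025 * 12.05 / 100.53096
P = 184477.44 W/m

184477.44


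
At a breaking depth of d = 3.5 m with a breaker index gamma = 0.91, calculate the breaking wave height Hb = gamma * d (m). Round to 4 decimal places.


Hb = gamma * d
Hb = 0.91 * 3.5
Hb = 3.1850 m

3.1850


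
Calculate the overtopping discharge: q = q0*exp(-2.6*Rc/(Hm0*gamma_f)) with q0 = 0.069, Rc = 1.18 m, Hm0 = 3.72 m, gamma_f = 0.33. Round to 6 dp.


q = q0 * exp(-2.6 * Rc / (Hm0 * gamma_f))
Exponent = -2.6 * 1.18 / (3.72 * 0.33)
= -2.6 * 1.18 / 1.2276
= -2.499185
exp(-2.499185) = 0.082152
q = 0.069 * 0.082152
q = 0.005668 m^3/s/m

0.005668


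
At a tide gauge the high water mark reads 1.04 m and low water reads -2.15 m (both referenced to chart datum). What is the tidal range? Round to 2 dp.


Tidal range = High water - Low water
Tidal range = 1.04 - (-2.15)
Tidal range = 3.19 m

3.19


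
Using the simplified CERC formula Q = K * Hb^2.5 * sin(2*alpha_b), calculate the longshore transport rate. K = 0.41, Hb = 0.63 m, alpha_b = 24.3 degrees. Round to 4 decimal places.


Q = K * Hb^2.5 * sin(2 * alpha_b)
Hb^2.5 = 0.63^2.5 = 0.315030
sin(2 * 24.3) = sin(48.6) = 0.750111
Q = 0.41 * 0.315030 * 0.750111
Q = 0.0969 m^3/s

0.0969


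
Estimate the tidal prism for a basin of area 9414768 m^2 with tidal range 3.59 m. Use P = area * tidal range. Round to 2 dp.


Tidal prism = Area * Tidal range
P = 9414768 * 3.59
P = 33799017.12 m^3

33799017.12


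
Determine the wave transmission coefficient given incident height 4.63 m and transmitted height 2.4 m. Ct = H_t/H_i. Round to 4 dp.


Ct = H_t / H_i
Ct = 2.4 / 4.63
Ct = 0.5184

0.5184


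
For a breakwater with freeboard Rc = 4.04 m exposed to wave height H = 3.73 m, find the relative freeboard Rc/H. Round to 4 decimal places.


Relative freeboard = Rc / H
= 4.04 / 3.73
= 1.0831

1.0831


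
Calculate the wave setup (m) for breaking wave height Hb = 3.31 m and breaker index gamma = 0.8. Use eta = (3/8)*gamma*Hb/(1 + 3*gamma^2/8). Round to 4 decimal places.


eta = (3/8) * gamma * Hb / (1 + 3*gamma^2/8)
Numerator = (3/8) * 0.8 * 3.31 = 0.993000
Denominator = 1 + 3*0.8^2/8 = 1 + 0.240000 = 1.240000
eta = 0.993000 / 1.240000
eta = 0.8008 m

0.8008


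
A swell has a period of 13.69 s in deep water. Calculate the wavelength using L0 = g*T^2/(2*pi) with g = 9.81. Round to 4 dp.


L0 = g * T^2 / (2 * pi)
L0 = 9.81 * 13.69^2 / (2 * pi)
L0 = 9.81 * 187.4161 / 6.28319
L0 = 1838.5519 / 6.28319
L0 = 292.6146 m

292.6146


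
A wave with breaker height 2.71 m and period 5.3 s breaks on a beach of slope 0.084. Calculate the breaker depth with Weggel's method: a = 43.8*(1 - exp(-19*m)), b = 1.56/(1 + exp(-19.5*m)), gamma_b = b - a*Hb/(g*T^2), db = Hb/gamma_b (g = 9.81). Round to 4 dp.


a = 43.8 * (1 - exp(-19 * m))
exp(-19 * 0.084) = exp(-1.5960) = 0.202706
a = 43.8 * (1 - 0.202706) = 34.921489
b = 1.56 / (1 + exp(-19.5 * m))
exp(-19.5 * 0.084) = exp(-1.6380) = 0.194368
b = 1.56 / (1 + 0.194368) = 1.306130
Hb / (g * T^2) = 2.71 / (9.81 * 5.3^2) = 2.71 / 275.5629 = 0.00983442
gamma_b = b - a * Hb/(g*T^2) = 1.306130 - 34.921489 * 0.00983442 = 0.962697
db = Hb / gamma_b = 2.71 / 0.962697
db = 2.8150 m

2.8150


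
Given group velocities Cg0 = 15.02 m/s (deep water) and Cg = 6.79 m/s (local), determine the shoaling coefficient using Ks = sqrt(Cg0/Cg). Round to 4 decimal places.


Ks = sqrt(Cg0 / Cg)
Ks = sqrt(15.02 / 6.79)
Ks = sqrt(2.2121)
Ks = 1.4873

1.4873


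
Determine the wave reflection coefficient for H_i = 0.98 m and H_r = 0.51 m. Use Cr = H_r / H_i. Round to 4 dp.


Cr = H_r / H_i
Cr = 0.51 / 0.98
Cr = 0.5204

0.5204


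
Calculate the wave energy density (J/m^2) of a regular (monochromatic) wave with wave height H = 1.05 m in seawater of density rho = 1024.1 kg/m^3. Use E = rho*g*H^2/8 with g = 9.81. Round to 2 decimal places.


E = (1/8) * rho * g * H^2
E = (1/8) * 1024.1 * 9.81 * 1.05^2
E = 0.125 * 1024.1 * 9.81 * 1.1025
E = 1384.52 J/m^2

1384.52


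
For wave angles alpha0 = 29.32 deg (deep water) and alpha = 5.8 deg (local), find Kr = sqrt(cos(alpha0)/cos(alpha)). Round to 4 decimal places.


Kr = sqrt(cos(alpha0) / cos(alpha))
cos(29.32) = 0.871898
cos(5.8) = 0.994881
Kr = sqrt(0.871898 / 0.994881)
Kr = sqrt(0.876385)
Kr = 0.9362

0.9362


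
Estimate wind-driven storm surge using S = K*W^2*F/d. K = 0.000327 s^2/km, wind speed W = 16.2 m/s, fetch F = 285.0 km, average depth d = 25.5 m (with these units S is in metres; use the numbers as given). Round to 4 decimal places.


S = K * W^2 * F / d
W^2 = 16.2^2 = 262.44
S = 0.000327 * 262.44 * 285.0 / 25.5
Numerator = 0.000327 * 262.44 * 285.0 = 24.458096
S = 24.458096 / 25.5 = 0.9591 m

0.9591


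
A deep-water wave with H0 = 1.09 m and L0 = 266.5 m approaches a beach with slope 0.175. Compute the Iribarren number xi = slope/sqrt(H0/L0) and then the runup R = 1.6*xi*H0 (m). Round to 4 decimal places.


xi = slope / sqrt(H0/L0)
H0/L0 = 1.09/266.5 = 0.004090
sqrt(0.004090) = 0.063954
xi = 0.175 / 0.063954 = 2.736361
R = 1.6 * xi * H0 = 1.6 * 2.736361 * 1.09
R = 4.7722 m

4.7722
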